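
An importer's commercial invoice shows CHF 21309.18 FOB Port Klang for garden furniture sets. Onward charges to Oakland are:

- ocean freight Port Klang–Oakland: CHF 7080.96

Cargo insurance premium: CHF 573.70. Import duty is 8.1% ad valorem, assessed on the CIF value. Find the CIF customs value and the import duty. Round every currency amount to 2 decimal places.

CIF = FOB price + freight + insurance
CIF = 21309.18 + 7080.96 + 573.70 = 28963.84
Import duty = 28963.84 × 8.1% = 2346.07

CIF value: CHF 28963.84; import duty: CHF 2346.07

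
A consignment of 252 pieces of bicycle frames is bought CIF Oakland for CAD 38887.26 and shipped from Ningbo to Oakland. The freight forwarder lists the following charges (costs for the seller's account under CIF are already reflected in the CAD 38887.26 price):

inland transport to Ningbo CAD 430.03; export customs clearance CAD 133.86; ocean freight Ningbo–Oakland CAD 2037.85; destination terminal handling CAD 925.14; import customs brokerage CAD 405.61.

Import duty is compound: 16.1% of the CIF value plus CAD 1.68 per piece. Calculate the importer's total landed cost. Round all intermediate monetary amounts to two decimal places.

Total landed cost: CAD 46902.22

CIF: the seller pays costs through ocean freight and marine insurance to the destination port.
Already in the invoice (seller's account under CIF): inland to port, export clearance, freight — exclude.
The CIF price already equals the CIF value: 38887.26
Ad valorem component: 38887.26 × 16.1% = 6260.85
Specific component: 252 × 1.68 = 423.36
Import duty = 6260.85 + 423.36 = 6684.21
Buyer bears: destination terminal 925.14 + brokerage 405.61 + duty 6684.21 = 8014.96
Landed cost = invoice 38887.26 + 8014.96 = 46902.22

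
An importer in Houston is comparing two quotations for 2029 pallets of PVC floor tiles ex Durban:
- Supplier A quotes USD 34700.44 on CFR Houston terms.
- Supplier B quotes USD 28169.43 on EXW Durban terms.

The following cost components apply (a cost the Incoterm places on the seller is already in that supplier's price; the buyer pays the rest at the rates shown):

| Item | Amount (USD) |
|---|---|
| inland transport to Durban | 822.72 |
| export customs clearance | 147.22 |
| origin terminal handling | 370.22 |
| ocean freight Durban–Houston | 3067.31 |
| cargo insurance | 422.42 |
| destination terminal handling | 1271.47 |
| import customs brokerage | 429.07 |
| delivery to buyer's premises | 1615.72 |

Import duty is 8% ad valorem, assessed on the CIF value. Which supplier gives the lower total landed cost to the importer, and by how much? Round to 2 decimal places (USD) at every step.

Supplier A (CFR):
CIF value = CFR price + insurance = 34700.44 + 422.42 = 35122.86
Import duty = 35122.86 × 8% = 2809.83
Buyer bears (A): 422.42 + 1271.47 + 429.07 + 1615.72 = 3738.68
Landed cost (A) = invoice 34700.44 + 3738.68 + duty 2809.83 = 41248.95
Supplier B (EXW):
CIF value = EXW price + inland to port + export clearance + origin terminal + freight + insurance = 28169.43 + 822.72 + 147.22 + 370.22 + 3067.31 + 422.42 = 32999.32
Import duty = 32999.32 × 8% = 2639.95
Buyer bears (B): 822.72 + 147.22 + 370.22 + 3067.31 + 422.42 + 1271.47 + 429.07 + 1615.72 = 8146.15
Landed cost (B) = invoice 28169.43 + 8146.15 + duty 2639.95 = 38955.53
Difference = |41248.95 − 38955.53| = 2293.42

Supplier B is cheaper by USD 2293.42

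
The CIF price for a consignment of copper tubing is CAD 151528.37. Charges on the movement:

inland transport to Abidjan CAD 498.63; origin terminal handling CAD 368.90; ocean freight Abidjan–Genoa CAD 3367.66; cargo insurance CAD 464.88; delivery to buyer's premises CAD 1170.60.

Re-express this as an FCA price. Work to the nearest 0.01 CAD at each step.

FCA price: CAD 147326.93

Not relevant to the conversion: inland to port — on the seller under both CIF and FCA; already in the CIF price and stays in the FCA price. delivery — on the buyer under both terms; not part of either seller's price.
From CIF to FCA, the seller no longer bears: origin terminal, freight, insurance.
FCA price = 151528.37 − 368.90 − 3367.66 − 464.88 = 147326.93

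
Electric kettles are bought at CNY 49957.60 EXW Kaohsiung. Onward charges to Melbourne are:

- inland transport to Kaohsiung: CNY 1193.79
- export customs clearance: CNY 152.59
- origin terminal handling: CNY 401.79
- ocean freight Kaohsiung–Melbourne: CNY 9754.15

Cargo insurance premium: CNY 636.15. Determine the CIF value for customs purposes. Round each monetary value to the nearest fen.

CIF = EXW price + pre-shipment costs + freight + insurance
CIF = 49957.60 + 1193.79 + 152.59 + 401.79 + 9754.15 + 636.15 = 62096.07

CIF value: CNY 62096.07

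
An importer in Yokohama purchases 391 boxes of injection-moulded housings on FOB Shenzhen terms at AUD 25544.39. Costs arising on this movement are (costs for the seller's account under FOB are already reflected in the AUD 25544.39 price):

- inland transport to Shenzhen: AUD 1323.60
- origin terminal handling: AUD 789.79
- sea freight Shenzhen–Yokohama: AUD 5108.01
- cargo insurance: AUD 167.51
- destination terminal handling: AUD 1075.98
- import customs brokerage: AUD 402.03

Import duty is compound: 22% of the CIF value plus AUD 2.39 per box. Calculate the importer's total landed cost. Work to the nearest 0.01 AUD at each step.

Total landed cost: AUD 40012.79

FOB: the seller bears costs until goods are on board at the origin port; the buyer bears freight, insurance and all costs thereafter.
Already in the invoice (seller's account under FOB): inland to port, origin terminal — exclude.
CIF value = FOB price + freight + insurance = 25544.39 + 5108.01 + 167.51 = 30819.91
Ad valorem component: 30819.91 × 22% = 6780.38
Specific component: 391 × 2.39 = 934.49
Import duty = 6780.38 + 934.49 = 7714.87
Buyer bears: freight 5108.01 + insurance 167.51 + destination terminal 1075.98 + brokerage 402.03 + duty 7714.87 = 14468.40
Landed cost = invoice 25544.39 + 14468.40 = 40012.79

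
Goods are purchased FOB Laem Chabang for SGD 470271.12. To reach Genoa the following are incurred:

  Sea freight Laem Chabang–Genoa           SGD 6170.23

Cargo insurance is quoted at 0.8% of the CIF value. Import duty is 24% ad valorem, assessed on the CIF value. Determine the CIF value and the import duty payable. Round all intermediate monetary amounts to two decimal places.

CIF value: SGD 480283.62; import duty: SGD 115268.07

Let C be the CIF value. C = FOB price + freight + 0.8% × C
C − 0.8% × C = 470271.12 + 6170.23
0.992 × C = 476441.35
C = 476441.35 / 0.992 = 480283.62
Insurance premium = 0.8% × 480283.62 = 3842.27
Import duty = 480283.62 × 24% = 115268.07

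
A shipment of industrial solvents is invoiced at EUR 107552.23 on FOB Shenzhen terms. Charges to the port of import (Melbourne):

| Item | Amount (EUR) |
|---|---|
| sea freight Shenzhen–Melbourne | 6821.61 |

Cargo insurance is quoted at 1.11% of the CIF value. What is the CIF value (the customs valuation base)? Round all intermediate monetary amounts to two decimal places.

CIF value: EUR 115657.64

Let C be the CIF value. C = FOB price + freight + 1.11% × C
C − 1.11% × C = 107552.23 + 6821.61
0.9889 × C = 114373.84
C = 114373.84 / 0.9889 = 115657.64
Insurance premium = 1.11% × 115657.64 = 1283.80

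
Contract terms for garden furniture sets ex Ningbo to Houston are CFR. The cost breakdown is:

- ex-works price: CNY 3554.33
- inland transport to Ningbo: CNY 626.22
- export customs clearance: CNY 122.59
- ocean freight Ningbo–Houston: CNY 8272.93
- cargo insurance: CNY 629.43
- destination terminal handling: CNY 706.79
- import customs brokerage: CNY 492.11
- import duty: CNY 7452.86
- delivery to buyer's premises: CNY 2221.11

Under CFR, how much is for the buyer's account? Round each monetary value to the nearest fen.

Buyer's account: CNY 11502.30

CFR: the seller pays costs through ocean freight to the destination port, but not insurance.
Seller's account: goods 3554.33 + inland to port 626.22 + export clearance 122.59 + freight 8272.93 = 12576.07
Buyer's account: insurance 629.43 + destination terminal 706.79 + brokerage 492.11 + duty 7452.86 + delivery 2221.11 = 11502.30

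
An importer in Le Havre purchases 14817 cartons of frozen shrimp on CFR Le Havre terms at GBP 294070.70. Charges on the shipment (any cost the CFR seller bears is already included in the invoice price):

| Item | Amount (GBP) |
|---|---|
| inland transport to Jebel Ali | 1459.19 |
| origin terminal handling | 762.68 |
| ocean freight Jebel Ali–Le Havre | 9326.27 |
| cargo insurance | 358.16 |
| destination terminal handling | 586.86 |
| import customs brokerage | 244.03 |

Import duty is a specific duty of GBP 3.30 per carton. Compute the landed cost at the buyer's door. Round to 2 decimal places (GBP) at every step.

Total landed cost: GBP 344155.85

CFR: the seller pays costs through ocean freight to the destination port, but not insurance.
Already in the invoice (seller's account under CFR): inland to port, origin terminal, freight — exclude.
CIF value = CFR price + insurance = 294070.70 + 358.16 = 294428.86
Import duty = 14817 × 3.30 = 48896.10
Buyer bears: insurance 358.16 + destination terminal 586.86 + brokerage 244.03 + duty 48896.10 = 50085.15
Landed cost = invoice 294070.70 + 50085.15 = 344155.85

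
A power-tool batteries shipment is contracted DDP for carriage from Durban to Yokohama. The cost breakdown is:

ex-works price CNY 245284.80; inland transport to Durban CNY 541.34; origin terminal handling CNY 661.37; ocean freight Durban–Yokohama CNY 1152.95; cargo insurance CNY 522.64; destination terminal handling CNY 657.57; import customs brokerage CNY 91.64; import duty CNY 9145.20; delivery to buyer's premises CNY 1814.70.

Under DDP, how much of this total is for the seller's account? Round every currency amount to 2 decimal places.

Seller's account: CNY 259872.21

DDP: the seller bears all costs including import duty.
Seller's account: goods 245284.80 + inland to port 541.34 + origin terminal 661.37 + freight 1152.95 + insurance 522.64 + destination terminal 657.57 + brokerage 91.64 + duty 9145.20 + delivery 1814.70 = 259872.21
Buyer's account: 0.00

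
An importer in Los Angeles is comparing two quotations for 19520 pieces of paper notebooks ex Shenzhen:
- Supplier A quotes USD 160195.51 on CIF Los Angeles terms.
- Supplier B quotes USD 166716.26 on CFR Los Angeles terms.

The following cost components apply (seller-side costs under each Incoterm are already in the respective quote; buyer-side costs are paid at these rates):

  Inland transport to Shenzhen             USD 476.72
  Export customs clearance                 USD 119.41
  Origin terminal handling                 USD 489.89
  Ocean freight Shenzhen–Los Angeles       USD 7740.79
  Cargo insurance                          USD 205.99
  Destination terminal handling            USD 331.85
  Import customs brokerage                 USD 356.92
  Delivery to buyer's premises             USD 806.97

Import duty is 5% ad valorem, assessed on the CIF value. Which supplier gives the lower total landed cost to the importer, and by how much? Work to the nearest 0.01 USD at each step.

Supplier A is cheaper by USD 7063.07

Supplier A (CIF):
The CIF price already equals the CIF value: 160195.51
Import duty = 160195.51 × 5% = 8009.78
Buyer bears (A): 331.85 + 356.92 + 806.97 = 1495.74
Landed cost (A) = invoice 160195.51 + 1495.74 + duty 8009.78 = 169701.03
Supplier B (CFR):
CIF value = CFR price + insurance = 166716.26 + 205.99 = 166922.25
Import duty = 166922.25 × 5% = 8346.11
Buyer bears (B): 205.99 + 331.85 + 356.92 + 806.97 = 1701.73
Landed cost (B) = invoice 166716.26 + 1701.73 + duty 8346.11 = 176764.10
Difference = |169701.03 − 176764.10| = 7063.07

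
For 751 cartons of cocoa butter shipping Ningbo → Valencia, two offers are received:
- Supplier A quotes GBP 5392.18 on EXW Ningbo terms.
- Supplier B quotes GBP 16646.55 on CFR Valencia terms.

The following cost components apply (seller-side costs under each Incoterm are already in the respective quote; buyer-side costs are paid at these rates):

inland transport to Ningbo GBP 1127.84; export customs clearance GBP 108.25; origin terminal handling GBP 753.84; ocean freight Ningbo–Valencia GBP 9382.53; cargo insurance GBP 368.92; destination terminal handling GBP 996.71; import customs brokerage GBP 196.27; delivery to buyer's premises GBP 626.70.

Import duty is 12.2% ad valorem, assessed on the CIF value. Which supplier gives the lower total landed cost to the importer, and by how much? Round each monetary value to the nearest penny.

Supplier B is cheaper by GBP 132.49

Supplier A (EXW):
CIF value = EXW price + inland to port + export clearance + origin terminal + freight + insurance = 5392.18 + 1127.84 + 108.25 + 753.84 + 9382.53 + 368.92 = 17133.56
Import duty = 17133.56 × 12.2% = 2090.29
Buyer bears (A): 1127.84 + 108.25 + 753.84 + 9382.53 + 368.92 + 996.71 + 196.27 + 626.70 = 13561.06
Landed cost (A) = invoice 5392.18 + 13561.06 + duty 2090.29 = 21043.53
Supplier B (CFR):
CIF value = CFR price + insurance = 16646.55 + 368.92 = 17015.47
Import duty = 17015.47 × 12.2% = 2075.89
Buyer bears (B): 368.92 + 996.71 + 196.27 + 626.70 = 2188.60
Landed cost (B) = invoice 16646.55 + 2188.60 + duty 2075.89 = 20911.04
Difference = |21043.53 − 20911.04| = 132.49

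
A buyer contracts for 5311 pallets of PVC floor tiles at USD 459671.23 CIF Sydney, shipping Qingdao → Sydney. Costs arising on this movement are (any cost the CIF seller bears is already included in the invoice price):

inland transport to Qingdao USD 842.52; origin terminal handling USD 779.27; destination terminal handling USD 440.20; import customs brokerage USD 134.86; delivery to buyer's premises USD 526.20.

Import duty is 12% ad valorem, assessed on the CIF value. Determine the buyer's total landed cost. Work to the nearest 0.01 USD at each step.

CIF: the seller pays costs through ocean freight and marine insurance to the destination port.
Already in the invoice (seller's account under CIF): inland to port, origin terminal — exclude.
The CIF price already equals the CIF value: 459671.23
Import duty = 459671.23 × 12% = 55160.55
Buyer bears: destination terminal 440.20 + brokerage 134.86 + delivery 526.20 + duty 55160.55 = 56261.81
Landed cost = invoice 459671.23 + 56261.81 = 515933.04

Total landed cost: USD 515933.04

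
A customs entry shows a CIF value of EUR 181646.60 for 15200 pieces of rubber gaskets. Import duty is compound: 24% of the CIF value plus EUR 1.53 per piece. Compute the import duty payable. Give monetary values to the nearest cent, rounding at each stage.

Ad valorem component: 181646.60 × 24% = 43595.18
Specific component: 15200 × 1.53 = 23256.00
Import duty = 43595.18 + 23256.00 = 66851.18

Import duty: EUR 66851.18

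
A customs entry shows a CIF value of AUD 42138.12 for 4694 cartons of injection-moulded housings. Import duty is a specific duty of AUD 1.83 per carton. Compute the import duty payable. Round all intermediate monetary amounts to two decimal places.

Import duty = 4694 × 1.83 = 8590.02

Import duty: AUD 8590.02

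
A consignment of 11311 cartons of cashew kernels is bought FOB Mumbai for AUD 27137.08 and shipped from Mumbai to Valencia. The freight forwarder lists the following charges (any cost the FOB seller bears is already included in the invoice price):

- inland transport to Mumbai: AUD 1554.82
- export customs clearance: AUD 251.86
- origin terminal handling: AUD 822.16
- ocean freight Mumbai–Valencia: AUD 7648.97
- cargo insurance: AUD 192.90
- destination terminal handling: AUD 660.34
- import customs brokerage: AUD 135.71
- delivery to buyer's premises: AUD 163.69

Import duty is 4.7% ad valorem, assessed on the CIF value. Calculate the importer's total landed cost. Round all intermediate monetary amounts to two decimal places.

Total landed cost: AUD 37582.70

FOB: the seller bears costs until goods are on board at the origin port; the buyer bears freight, insurance and all costs thereafter.
Already in the invoice (seller's account under FOB): inland to port, export clearance, origin terminal — exclude.
CIF value = FOB price + freight + insurance = 27137.08 + 7648.97 + 192.90 = 34978.95
Import duty = 34978.95 × 4.7% = 1644.01
Buyer bears: freight 7648.97 + insurance 192.90 + destination terminal 660.34 + brokerage 135.71 + delivery 163.69 + duty 1644.01 = 10445.62
Landed cost = invoice 27137.08 + 10445.62 = 37582.70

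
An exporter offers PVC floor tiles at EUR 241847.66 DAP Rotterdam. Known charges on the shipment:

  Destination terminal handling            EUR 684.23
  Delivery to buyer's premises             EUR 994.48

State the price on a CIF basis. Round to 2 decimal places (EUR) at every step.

From DAP to CIF, the seller no longer bears: destination terminal, delivery.
CIF price = 241847.66 − 684.23 − 994.48 = 240168.95

CIF price: EUR 240168.95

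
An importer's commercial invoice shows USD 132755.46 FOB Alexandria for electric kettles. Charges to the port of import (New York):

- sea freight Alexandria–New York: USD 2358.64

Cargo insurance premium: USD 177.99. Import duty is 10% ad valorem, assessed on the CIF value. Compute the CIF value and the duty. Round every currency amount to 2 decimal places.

CIF = FOB price + freight + insurance
CIF = 132755.46 + 2358.64 + 177.99 = 135292.09
Import duty = 135292.09 × 10% = 13529.21

CIF value: USD 135292.09; import duty: USD 13529.21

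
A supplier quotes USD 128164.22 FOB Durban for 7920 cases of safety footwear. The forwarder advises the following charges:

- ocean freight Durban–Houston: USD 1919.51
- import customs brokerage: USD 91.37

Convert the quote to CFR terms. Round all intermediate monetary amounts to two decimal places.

CFR price: USD 130083.73

Not relevant to the conversion: brokerage — on the buyer under both terms; not part of either seller's price.
From FOB to CFR, the seller additionally bears: freight.
CFR price = 128164.22 + 1919.51 = 130083.73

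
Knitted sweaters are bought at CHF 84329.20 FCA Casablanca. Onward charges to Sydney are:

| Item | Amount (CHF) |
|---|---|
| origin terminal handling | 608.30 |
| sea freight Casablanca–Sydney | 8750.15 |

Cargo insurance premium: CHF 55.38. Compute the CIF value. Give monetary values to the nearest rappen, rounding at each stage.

CIF = FCA price + pre-shipment costs + freight + insurance
CIF = 84329.20 + 608.30 + 8750.15 + 55.38 = 93743.03

CIF value: CHF 93743.03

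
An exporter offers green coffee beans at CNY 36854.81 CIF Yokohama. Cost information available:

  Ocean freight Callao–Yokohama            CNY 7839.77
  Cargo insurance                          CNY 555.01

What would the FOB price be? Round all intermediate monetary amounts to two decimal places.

FOB price: CNY 28460.03

From CIF to FOB, the seller no longer bears: freight, insurance.
FOB price = 36854.81 − 7839.77 − 555.01 = 28460.03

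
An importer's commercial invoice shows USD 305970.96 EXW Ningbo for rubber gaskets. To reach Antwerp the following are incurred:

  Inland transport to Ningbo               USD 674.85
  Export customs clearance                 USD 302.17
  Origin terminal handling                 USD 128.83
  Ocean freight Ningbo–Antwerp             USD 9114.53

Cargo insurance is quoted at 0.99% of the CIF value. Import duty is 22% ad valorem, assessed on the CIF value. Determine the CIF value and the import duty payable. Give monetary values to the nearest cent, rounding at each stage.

Let C be the CIF value. C = EXW price + pre-shipment costs + freight + 0.99% × C
C − 0.99% × C = 305970.96 + 674.85 + 302.17 + 128.83 + 9114.53
0.9901 × C = 316191.34
C = 316191.34 / 0.9901 = 319352.93
Insurance premium = 0.99% × 319352.93 = 3161.59
Import duty = 319352.93 × 22% = 70257.64

CIF value: USD 319352.93; import duty: USD 70257.64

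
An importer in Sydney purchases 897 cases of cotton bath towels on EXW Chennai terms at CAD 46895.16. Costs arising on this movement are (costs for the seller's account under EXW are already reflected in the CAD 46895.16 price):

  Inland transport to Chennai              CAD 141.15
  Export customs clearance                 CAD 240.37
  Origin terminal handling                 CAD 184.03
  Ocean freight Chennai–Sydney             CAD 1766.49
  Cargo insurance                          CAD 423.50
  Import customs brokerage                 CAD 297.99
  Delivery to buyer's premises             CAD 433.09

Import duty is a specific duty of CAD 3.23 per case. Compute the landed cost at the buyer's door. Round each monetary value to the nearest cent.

EXW: the seller makes goods available at their premises; the buyer bears all onward costs.
CIF value = EXW price + inland to port + export clearance + origin terminal + freight + insurance = 46895.16 + 141.15 + 240.37 + 184.03 + 1766.49 + 423.50 = 49650.70
Import duty = 897 × 3.23 = 2897.31
Buyer bears: inland to port 141.15 + export clearance 240.37 + origin terminal 184.03 + freight 1766.49 + insurance 423.50 + brokerage 297.99 + delivery 433.09 + duty 2897.31 = 6383.93
Landed cost = invoice 46895.16 + 6383.93 = 53279.09

Total landed cost: CAD 53279.09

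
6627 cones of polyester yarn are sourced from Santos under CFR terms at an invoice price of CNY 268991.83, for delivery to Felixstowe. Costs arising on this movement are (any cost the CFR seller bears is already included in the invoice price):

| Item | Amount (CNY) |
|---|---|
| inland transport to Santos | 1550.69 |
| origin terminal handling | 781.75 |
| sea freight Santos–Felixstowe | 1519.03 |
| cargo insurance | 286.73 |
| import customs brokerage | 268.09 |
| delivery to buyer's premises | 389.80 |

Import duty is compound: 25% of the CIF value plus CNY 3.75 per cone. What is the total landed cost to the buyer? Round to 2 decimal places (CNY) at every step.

Total landed cost: CNY 362107.34

CFR: the seller pays costs through ocean freight to the destination port, but not insurance.
Already in the invoice (seller's account under CFR): inland to port, origin terminal, freight — exclude.
CIF value = CFR price + insurance = 268991.83 + 286.73 = 269278.56
Ad valorem component: 269278.56 × 25% = 67319.64
Specific component: 6627 × 3.75 = 24851.25
Import duty = 67319.64 + 24851.25 = 92170.89
Buyer bears: insurance 286.73 + brokerage 268.09 + delivery 389.80 + duty 92170.89 = 93115.51
Landed cost = invoice 268991.83 + 93115.51 = 362107.34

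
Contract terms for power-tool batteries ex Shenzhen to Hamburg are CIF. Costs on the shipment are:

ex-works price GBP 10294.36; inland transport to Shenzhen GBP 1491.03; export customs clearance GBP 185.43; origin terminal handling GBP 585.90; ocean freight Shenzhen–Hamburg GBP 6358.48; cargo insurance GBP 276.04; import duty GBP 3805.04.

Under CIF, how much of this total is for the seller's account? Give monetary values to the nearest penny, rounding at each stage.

Seller's account: GBP 19191.24

CIF: the seller pays costs through ocean freight and marine insurance to the destination port.
Seller's account: goods 10294.36 + inland to port 1491.03 + export clearance 185.43 + origin terminal 585.90 + freight 6358.48 + insurance 276.04 = 19191.24
Buyer's account: duty 3805.04 = 3805.04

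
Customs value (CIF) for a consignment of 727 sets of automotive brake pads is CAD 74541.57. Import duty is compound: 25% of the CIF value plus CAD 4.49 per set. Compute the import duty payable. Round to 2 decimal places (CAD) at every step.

Import duty: CAD 21899.62

Ad valorem component: 74541.57 × 25% = 18635.39
Specific component: 727 × 4.49 = 3264.23
Import duty = 18635.39 + 3264.23 = 21899.62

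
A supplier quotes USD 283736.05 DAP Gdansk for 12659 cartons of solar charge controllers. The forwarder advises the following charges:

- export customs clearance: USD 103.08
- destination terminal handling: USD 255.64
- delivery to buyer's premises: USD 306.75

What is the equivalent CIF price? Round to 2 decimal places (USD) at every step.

CIF price: USD 283173.66

Not relevant to the conversion: export clearance — on the seller under both DAP and CIF; already in the DAP price and stays in the CIF price.
From DAP to CIF, the seller no longer bears: destination terminal, delivery.
CIF price = 283736.05 − 255.64 − 306.75 = 283173.66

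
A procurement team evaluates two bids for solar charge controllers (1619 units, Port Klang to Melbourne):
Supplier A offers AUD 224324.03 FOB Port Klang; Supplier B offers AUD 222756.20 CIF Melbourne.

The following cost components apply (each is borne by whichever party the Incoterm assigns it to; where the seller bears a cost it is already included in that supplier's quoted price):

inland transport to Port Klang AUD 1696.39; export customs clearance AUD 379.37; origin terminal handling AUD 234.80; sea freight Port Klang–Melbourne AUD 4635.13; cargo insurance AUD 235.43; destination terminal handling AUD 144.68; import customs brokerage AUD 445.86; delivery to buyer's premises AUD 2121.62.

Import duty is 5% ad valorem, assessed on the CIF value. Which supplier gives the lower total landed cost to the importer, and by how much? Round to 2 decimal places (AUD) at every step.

Supplier B is cheaper by AUD 6760.31

Supplier A (FOB):
CIF value = FOB price + freight + insurance = 224324.03 + 4635.13 + 235.43 = 229194.59
Import duty = 229194.59 × 5% = 11459.73
Buyer bears (A): 4635.13 + 235.43 + 144.68 + 445.86 + 2121.62 = 7582.72
Landed cost (A) = invoice 224324.03 + 7582.72 + duty 11459.73 = 243366.48
Supplier B (CIF):
The CIF price already equals the CIF value: 222756.20
Import duty = 222756.20 × 5% = 11137.81
Buyer bears (B): 144.68 + 445.86 + 2121.62 = 2712.16
Landed cost (B) = invoice 222756.20 + 2712.16 + duty 11137.81 = 236606.17
Difference = |243366.48 − 236606.17| = 6760.31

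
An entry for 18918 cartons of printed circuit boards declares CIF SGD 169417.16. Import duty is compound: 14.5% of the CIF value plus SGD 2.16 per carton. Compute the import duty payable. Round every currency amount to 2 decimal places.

Ad valorem component: 169417.16 × 14.5% = 24565.49
Specific component: 18918 × 2.16 = 40862.88
Import duty = 24565.49 + 40862.88 = 65428.37

Import duty: SGD 65428.37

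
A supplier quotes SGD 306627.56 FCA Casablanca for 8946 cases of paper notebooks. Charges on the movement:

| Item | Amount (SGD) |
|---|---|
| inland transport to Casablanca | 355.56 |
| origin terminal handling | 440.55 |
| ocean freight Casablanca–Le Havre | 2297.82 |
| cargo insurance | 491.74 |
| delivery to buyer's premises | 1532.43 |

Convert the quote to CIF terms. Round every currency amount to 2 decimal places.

CIF price: SGD 309857.67

Not relevant to the conversion: inland to port — on the seller under both FCA and CIF; already in the FCA price and stays in the CIF price. delivery — on the buyer under both terms; not part of either seller's price.
From FCA to CIF, the seller additionally bears: origin terminal, freight, insurance.
CIF price = 306627.56 + 440.55 + 2297.82 + 491.74 = 309857.67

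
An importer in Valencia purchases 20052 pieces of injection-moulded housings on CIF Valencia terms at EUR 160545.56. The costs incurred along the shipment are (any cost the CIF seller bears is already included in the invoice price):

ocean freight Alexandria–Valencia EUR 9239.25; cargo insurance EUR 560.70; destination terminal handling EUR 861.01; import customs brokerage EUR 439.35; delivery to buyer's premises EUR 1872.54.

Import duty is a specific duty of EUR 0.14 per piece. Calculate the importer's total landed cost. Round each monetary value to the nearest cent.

Total landed cost: EUR 166525.74

CIF: the seller pays costs through ocean freight and marine insurance to the destination port.
Already in the invoice (seller's account under CIF): freight, insurance — exclude.
The CIF price already equals the CIF value: 160545.56
Import duty = 20052 × 0.14 = 2807.28
Buyer bears: destination terminal 861.01 + brokerage 439.35 + delivery 1872.54 + duty 2807.28 = 5980.18
Landed cost = invoice 160545.56 + 5980.18 = 166525.74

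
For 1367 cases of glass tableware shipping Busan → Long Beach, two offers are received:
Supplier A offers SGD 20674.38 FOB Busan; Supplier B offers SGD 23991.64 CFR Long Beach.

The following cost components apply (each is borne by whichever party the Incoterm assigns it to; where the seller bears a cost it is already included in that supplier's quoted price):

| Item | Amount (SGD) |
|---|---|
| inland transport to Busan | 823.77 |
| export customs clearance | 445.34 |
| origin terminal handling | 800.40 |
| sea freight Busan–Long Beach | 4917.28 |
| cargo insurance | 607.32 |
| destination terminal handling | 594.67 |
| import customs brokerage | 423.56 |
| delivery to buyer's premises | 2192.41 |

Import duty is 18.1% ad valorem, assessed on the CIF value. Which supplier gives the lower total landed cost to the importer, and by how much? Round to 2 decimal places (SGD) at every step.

Supplier A (FOB):
CIF value = FOB price + freight + insurance = 20674.38 + 4917.28 + 607.32 = 26198.98
Import duty = 26198.98 × 18.1% = 4742.02
Buyer bears (A): 4917.28 + 607.32 + 594.67 + 423.56 + 2192.41 = 8735.24
Landed cost (A) = invoice 20674.38 + 8735.24 + duty 4742.02 = 34151.64
Supplier B (CFR):
CIF value = CFR price + insurance = 23991.64 + 607.32 = 24598.96
Import duty = 24598.96 × 18.1% = 4452.41
Buyer bears (B): 607.32 + 594.67 + 423.56 + 2192.41 = 3817.96
Landed cost (B) = invoice 23991.64 + 3817.96 + duty 4452.41 = 32262.01
Difference = |34151.64 − 32262.01| = 1889.63

Supplier B is cheaper by SGD 1889.63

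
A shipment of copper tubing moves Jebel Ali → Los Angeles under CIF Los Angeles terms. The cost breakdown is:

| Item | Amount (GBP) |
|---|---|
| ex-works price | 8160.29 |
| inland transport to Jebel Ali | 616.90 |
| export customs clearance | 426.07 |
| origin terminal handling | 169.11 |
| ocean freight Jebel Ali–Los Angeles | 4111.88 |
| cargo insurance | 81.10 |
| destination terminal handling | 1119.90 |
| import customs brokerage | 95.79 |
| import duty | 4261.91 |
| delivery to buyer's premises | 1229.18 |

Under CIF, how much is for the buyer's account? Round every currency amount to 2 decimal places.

CIF: the seller pays costs through ocean freight and marine insurance to the destination port.
Seller's account: goods 8160.29 + inland to port 616.90 + export clearance 426.07 + origin terminal 169.11 + freight 4111.88 + insurance 81.10 = 13565.35
Buyer's account: destination terminal 1119.90 + brokerage 95.79 + duty 4261.91 + delivery 1229.18 = 6706.78

Buyer's account: GBP 6706.78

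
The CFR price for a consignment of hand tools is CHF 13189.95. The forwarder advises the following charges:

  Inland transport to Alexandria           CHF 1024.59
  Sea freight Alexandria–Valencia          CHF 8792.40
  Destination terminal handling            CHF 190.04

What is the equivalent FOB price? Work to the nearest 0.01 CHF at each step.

FOB price: CHF 4397.55

Not relevant to the conversion: inland to port — on the seller under both CFR and FOB; already in the CFR price and stays in the FOB price. destination terminal — on the buyer under both terms; not part of either seller's price.
From CFR to FOB, the seller no longer bears: freight.
FOB price = 13189.95 − 8792.40 = 4397.55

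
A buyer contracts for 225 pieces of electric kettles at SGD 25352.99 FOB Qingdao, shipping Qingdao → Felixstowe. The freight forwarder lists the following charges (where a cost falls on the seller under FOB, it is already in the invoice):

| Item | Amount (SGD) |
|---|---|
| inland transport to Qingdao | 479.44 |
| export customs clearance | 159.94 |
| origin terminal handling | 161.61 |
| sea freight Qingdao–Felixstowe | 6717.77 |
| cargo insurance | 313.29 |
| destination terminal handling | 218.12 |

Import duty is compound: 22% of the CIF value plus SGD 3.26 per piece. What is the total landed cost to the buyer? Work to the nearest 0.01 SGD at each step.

FOB: the seller bears costs until goods are on board at the origin port; the buyer bears freight, insurance and all costs thereafter.
Already in the invoice (seller's account under FOB): inland to port, export clearance, origin terminal — exclude.
CIF value = FOB price + freight + insurance = 25352.99 + 6717.77 + 313.29 = 32384.05
Ad valorem component: 32384.05 × 22% = 7124.49
Specific component: 225 × 3.26 = 733.50
Import duty = 7124.49 + 733.50 = 7857.99
Buyer bears: freight 6717.77 + insurance 313.29 + destination terminal 218.12 + duty 7857.99 = 15107.17
Landed cost = invoice 25352.99 + 15107.17 = 40460.16

Total landed cost: SGD 40460.16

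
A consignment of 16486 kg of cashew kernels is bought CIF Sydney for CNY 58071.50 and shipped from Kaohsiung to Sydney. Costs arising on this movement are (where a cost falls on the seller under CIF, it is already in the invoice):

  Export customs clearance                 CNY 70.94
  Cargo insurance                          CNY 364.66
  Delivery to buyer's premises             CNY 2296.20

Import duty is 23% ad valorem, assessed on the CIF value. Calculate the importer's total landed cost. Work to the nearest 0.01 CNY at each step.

Total landed cost: CNY 73724.15

CIF: the seller pays costs through ocean freight and marine insurance to the destination port.
Already in the invoice (seller's account under CIF): export clearance, insurance — exclude.
The CIF price already equals the CIF value: 58071.50
Import duty = 58071.50 × 23% = 13356.45
Buyer bears: delivery 2296.20 + duty 13356.45 = 15652.65
Landed cost = invoice 58071.50 + 15652.65 = 73724.15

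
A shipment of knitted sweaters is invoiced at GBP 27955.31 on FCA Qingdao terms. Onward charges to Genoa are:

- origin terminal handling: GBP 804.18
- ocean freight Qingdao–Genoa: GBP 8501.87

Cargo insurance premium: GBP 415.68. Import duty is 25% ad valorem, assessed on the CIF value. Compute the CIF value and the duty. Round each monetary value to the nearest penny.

CIF = FCA price + pre-shipment costs + freight + insurance
CIF = 27955.31 + 804.18 + 8501.87 + 415.68 = 37677.04
Import duty = 37677.04 × 25% = 9419.26

CIF value: GBP 37677.04; import duty: GBP 9419.26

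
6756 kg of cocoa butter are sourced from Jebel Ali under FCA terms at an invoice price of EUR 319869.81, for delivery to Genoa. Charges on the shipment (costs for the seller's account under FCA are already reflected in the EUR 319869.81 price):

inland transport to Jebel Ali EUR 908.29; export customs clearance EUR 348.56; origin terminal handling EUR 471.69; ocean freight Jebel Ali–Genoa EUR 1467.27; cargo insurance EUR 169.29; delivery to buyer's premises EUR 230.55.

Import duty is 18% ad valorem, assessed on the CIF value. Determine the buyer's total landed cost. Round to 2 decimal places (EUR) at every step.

Total landed cost: EUR 380164.66

FCA: the seller delivers export-cleared goods to the carrier; the buyer bears costs from that point.
Already in the invoice (seller's account under FCA): inland to port, export clearance — exclude.
CIF value = FCA price + origin terminal + freight + insurance = 319869.81 + 471.69 + 1467.27 + 169.29 = 321978.06
Import duty = 321978.06 × 18% = 57956.05
Buyer bears: origin terminal 471.69 + freight 1467.27 + insurance 169.29 + delivery 230.55 + duty 57956.05 = 60294.85
Landed cost = invoice 319869.81 + 60294.85 = 380164.66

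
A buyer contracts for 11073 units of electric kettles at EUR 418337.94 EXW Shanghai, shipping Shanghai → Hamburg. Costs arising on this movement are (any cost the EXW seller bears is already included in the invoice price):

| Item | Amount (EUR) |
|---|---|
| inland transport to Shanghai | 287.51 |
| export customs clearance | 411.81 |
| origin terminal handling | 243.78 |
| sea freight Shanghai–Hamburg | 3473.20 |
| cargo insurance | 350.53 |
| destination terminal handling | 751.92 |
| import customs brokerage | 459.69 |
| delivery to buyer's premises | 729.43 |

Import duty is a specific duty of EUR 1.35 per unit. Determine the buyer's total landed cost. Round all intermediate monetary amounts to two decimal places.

Total landed cost: EUR 439994.36

EXW: the seller makes goods available at their premises; the buyer bears all onward costs.
CIF value = EXW price + inland to port + export clearance + origin terminal + freight + insurance = 418337.94 + 287.51 + 411.81 + 243.78 + 3473.20 + 350.53 = 423104.77
Import duty = 11073 × 1.35 = 14948.55
Buyer bears: inland to port 287.51 + export clearance 411.81 + origin terminal 243.78 + freight 3473.20 + insurance 350.53 + destination terminal 751.92 + brokerage 459.69 + delivery 729.43 + duty 14948.55 = 21656.42
Landed cost = invoice 418337.94 + 21656.42 = 439994.36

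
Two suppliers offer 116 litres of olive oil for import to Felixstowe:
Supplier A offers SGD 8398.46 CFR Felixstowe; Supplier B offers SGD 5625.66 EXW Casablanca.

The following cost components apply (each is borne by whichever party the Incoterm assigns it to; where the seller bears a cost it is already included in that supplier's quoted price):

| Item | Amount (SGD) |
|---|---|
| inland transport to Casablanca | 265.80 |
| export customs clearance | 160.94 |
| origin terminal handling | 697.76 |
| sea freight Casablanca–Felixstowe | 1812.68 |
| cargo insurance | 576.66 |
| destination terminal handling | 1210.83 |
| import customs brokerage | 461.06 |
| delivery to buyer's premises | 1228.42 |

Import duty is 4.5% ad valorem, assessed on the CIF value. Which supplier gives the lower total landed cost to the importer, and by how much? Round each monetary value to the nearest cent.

Supplier A (CFR):
CIF value = CFR price + insurance = 8398.46 + 576.66 = 8975.12
Import duty = 8975.12 × 4.5% = 403.88
Buyer bears (A): 576.66 + 1210.83 + 461.06 + 1228.42 = 3476.97
Landed cost (A) = invoice 8398.46 + 3476.97 + duty 403.88 = 12279.31
Supplier B (EXW):
CIF value = EXW price + inland to port + export clearance + origin terminal + freight + insurance = 5625.66 + 265.80 + 160.94 + 697.76 + 1812.68 + 576.66 = 9139.50
Import duty = 9139.50 × 4.5% = 411.28
Buyer bears (B): 265.80 + 160.94 + 697.76 + 1812.68 + 576.66 + 1210.83 + 461.06 + 1228.42 = 6414.15
Landed cost (B) = invoice 5625.66 + 6414.15 + duty 411.28 = 12451.09
Difference = |12279.31 − 12451.09| = 171.78

Supplier A is cheaper by SGD 171.78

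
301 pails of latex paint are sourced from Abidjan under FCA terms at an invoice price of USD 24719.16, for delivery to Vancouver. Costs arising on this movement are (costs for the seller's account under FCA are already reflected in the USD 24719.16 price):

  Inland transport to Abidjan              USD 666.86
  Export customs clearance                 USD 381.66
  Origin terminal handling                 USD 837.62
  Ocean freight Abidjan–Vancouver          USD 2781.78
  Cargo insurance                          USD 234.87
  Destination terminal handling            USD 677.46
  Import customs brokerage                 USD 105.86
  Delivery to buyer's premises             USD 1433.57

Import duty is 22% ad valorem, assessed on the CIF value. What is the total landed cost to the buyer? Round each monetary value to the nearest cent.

FCA: the seller delivers export-cleared goods to the carrier; the buyer bears costs from that point.
Already in the invoice (seller's account under FCA): inland to port, export clearance — exclude.
CIF value = FCA price + origin terminal + freight + insurance = 24719.16 + 837.62 + 2781.78 + 234.87 = 28573.43
Import duty = 28573.43 × 22% = 6286.15
Buyer bears: origin terminal 837.62 + freight 2781.78 + insurance 234.87 + destination terminal 677.46 + brokerage 105.86 + delivery 1433.57 + duty 6286.15 = 12357.31
Landed cost = invoice 24719.16 + 12357.31 = 37076.47

Total landed cost: USD 37076.47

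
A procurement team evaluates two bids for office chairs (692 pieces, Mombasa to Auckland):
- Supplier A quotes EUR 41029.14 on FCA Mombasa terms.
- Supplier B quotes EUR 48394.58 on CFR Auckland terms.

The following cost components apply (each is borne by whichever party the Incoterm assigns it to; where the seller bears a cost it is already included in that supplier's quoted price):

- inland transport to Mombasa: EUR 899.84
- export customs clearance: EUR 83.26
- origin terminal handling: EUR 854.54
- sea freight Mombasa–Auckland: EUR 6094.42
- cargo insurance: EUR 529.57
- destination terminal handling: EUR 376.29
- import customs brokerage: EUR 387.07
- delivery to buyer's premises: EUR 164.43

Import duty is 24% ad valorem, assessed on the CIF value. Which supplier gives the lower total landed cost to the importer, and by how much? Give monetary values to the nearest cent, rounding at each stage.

Supplier A is cheaper by EUR 516.44

Supplier A (FCA):
CIF value = FCA price + origin terminal + freight + insurance = 41029.14 + 854.54 + 6094.42 + 529.57 = 48507.67
Import duty = 48507.67 × 24% = 11641.84
Buyer bears (A): 854.54 + 6094.42 + 529.57 + 376.29 + 387.07 + 164.43 = 8406.32
Landed cost (A) = invoice 41029.14 + 8406.32 + duty 11641.84 = 61077.30
Supplier B (CFR):
CIF value = CFR price + insurance = 48394.58 + 529.57 = 48924.15
Import duty = 48924.15 × 24% = 11741.80
Buyer bears (B): 529.57 + 376.29 + 387.07 + 164.43 = 1457.36
Landed cost (B) = invoice 48394.58 + 1457.36 + duty 11741.80 = 61593.74
Difference = |61077.30 − 61593.74| = 516.44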